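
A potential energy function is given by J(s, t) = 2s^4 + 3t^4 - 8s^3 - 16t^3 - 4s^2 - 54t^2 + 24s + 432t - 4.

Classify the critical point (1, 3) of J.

local maximum

The mixed partial ∂²J/∂s∂t is 0, so the Hessian at any point is diag(J_ss, J_tt) = diag(8(3s^2 - 6s - 1), 12(3t^2 - 8t - 9)).
At (1, 3): H = diag(-32, -72).
Both eigenvalues are negative, so H is negative definite: a local maximum.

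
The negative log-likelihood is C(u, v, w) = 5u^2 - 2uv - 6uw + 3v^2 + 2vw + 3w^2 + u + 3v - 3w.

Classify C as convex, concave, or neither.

convex

C is quadratic, so its Hessian is the constant matrix H = [[10, -2, -6], [-2, 6, 2], [-6, 2, 6]].
Leading principal minors: 10, 56, 128.
All positive ⇒ H ≻ 0 ⇒ convex.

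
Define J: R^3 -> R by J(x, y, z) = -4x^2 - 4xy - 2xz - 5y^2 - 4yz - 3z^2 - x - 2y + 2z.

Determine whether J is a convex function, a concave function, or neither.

J is quadratic, so its Hessian is the constant matrix H = [[-8, -4, -2], [-4, -10, -4], [-2, -4, -6]].
Leading principal minors: -8, 64, -280.
Signs alternate −, +, − ⇒ H ≺ 0 ⇒ concave.

concave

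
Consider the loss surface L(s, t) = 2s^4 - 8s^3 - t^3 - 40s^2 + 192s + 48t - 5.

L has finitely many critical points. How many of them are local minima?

L separates as a function of s plus a function of t, so ∇L=0 decouples.
∂L/∂s = 8(s - 4)(s - 2)(s + 3) = 0 at s ∈ {-3, 2, 4}; ∂L/∂t = -3(t - 4)(t + 4) = 0 at t ∈ {-4, 4}.
The Hessian is diagonal: diag(L_ss, L_tt). Second derivatives: L_ss(-3)=280, L_ss(2)=-80, L_ss(4)=112; L_tt(-4)=24, L_tt(4)=-24.
Local minima occur where both diagonal entries positive: (-3, -4), (4, -4). Count: 2.

2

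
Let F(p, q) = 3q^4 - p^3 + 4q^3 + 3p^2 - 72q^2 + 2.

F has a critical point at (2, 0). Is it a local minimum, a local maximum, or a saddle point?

The mixed partial ∂²F/∂p∂q is 0, so the Hessian at any point is diag(F_pp, F_qq) = diag(6(-p + 1), 12(3q^2 + 2q - 12)).
At (2, 0): H = diag(-6, -144).
Both eigenvalues are negative, so H is negative definite: a local maximum.

local maximum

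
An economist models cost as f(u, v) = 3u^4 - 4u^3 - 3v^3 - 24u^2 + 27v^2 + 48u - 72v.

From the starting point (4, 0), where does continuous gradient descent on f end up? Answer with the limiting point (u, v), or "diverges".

f is separable, so gradient descent decouples: u follows -∂f/∂u, v follows -∂f/∂v.
∂f/∂u = 12(u - 2)(u - 1)(u + 2); at u=4 this is 432, so u decreases.
∂f/∂v = -9(v - 4)(v - 2); at v=0 this is -72, so v increases.
u converges to its nearest critical value 2 (a local min of the u-part); v converges to 2. The iterate converges to (2, 2).

(2, 2)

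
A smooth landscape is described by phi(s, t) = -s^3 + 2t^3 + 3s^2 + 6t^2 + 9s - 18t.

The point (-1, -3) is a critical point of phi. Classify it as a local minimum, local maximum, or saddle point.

The mixed partial ∂²phi/∂s∂t is 0, so the Hessian at any point is diag(phi_ss, phi_tt) = diag(6(-s + 1), 12(t + 1)).
At (-1, -3): H = diag(12, -24).
The eigenvalues have opposite signs, so H is indefinite: a saddle point.

saddle point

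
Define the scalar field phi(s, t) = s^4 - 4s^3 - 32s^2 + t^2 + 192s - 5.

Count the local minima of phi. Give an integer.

2

phi separates as a function of s plus a function of t, so ∇phi=0 decouples.
∂phi/∂s = 4(s - 4)(s - 3)(s + 4) = 0 at s ∈ {-4, 3, 4}; ∂phi/∂t = 2t = 0 at t ∈ {0}.
The Hessian is diagonal: diag(phi_ss, phi_tt). Second derivatives: phi_ss(-4)=224, phi_ss(3)=-28, phi_ss(4)=32; phi_tt(0)=2.
Local minima occur where both diagonal entries positive: (-4, 0), (4, 0). Count: 2.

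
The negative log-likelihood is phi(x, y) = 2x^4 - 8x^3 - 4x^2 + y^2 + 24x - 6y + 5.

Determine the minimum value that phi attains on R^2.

phi(x,y) separates as P(x) + Q(y) + 5, so its minimum is min P + min Q + 5.
P'(x) = 8(x - 3)(x - 1)(x + 1) vanishes at x ∈ {-1, 1, 3}; Q'(y) = 2y - 6 vanishes at y ∈ {3}.
Local minima of P (where P''>0): P(-1)=-18, P(3)=-18. Local minima of Q: Q(3)=-9.
So the global minimum of phi is P(-1) + Q(3) + 5 = -18 − 9 + 5 = -22, attained at (-1, 3).

-22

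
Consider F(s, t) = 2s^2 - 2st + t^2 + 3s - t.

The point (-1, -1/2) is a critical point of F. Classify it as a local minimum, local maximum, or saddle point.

local minimum

The Hessian of F is constant: H = [[4, -2], [-2, 2]].
det(H) = 4·2 − (-2)² = 4.
det(H) > 0 and tr(H) = 6 > 0, so H is positive definite and the point is a local minimum.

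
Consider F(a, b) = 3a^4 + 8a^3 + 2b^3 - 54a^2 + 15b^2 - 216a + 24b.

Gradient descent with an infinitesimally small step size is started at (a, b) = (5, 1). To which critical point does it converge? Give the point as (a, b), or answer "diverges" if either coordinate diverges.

F is separable, so gradient descent decouples: a follows -∂F/∂a, b follows -∂F/∂b.
∂F/∂a = 12(a - 3)(a + 2)(a + 3); at a=5 this is 1344, so a decreases.
∂F/∂b = 6(b + 1)(b + 4); at b=1 this is 60, so b decreases.
a converges to its nearest critical value 3 (a local min of the a-part); b converges to -1. The iterate converges to (3, -1).

(3, -1)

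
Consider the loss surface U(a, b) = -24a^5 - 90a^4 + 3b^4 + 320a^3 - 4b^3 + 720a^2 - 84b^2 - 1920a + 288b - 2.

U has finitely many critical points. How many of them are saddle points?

6

U separates as a function of a plus a function of b, so ∇U=0 decouples.
∂U/∂a = -120(a - 2)(a - 1)(a + 2)(a + 4) = 0 at a ∈ {-4, -2, 1, 2}; ∂U/∂b = 12(b - 3)(b - 2)(b + 4) = 0 at b ∈ {-4, 2, 3}.
The Hessian is diagonal: diag(U_aa, U_bb). Second derivatives: U_aa(-4)=7200, U_aa(-2)=-2880, U_aa(1)=1800, U_aa(2)=-2880; U_bb(-4)=504, U_bb(2)=-72, U_bb(3)=84.
Saddle points occur where the two diagonal entries have opposite signs: (-4, 2), (-2, -4), (-2, 3), (1, 2), (2, -4), (2, 3). Count: 6.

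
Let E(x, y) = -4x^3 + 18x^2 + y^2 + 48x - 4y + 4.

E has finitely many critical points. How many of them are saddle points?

1

E separates as a function of x plus a function of y, so ∇E=0 decouples.
∂E/∂x = -12(x - 4)(x + 1) = 0 at x ∈ {-1, 4}; ∂E/∂y = 2(y - 2) = 0 at y ∈ {2}.
The Hessian is diagonal: diag(E_xx, E_yy). Second derivatives: E_xx(-1)=60, E_xx(4)=-60; E_yy(2)=2.
Saddle points occur where the two diagonal entries have opposite signs: (4, 2). Count: 1.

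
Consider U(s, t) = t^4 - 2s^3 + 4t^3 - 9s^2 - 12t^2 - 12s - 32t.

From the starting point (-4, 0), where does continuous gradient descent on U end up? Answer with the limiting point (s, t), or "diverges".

U is separable, so gradient descent decouples: s follows -∂U/∂s, t follows -∂U/∂t.
∂U/∂s = -6(s + 1)(s + 2); at s=-4 this is -36, so s increases.
∂U/∂t = 4(t - 2)(t + 1)(t + 4); at t=0 this is -32, so t increases.
s converges to its nearest critical value -2 (a local min of the s-part); t converges to 2. The iterate converges to (-2, 2).

(-2, 2)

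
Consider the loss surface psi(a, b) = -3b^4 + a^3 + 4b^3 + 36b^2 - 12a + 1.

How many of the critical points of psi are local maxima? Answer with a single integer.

2

psi separates as a function of a plus a function of b, so ∇psi=0 decouples.
∂psi/∂a = 3(a - 2)(a + 2) = 0 at a ∈ {-2, 2}; ∂psi/∂b = -12b(b - 3)(b + 2) = 0 at b ∈ {-2, 0, 3}.
The Hessian is diagonal: diag(psi_aa, psi_bb). Second derivatives: psi_aa(-2)=-12, psi_aa(2)=12; psi_bb(-2)=-120, psi_bb(0)=72, psi_bb(3)=-180.
Local maxima occur where both diagonal entries negative: (-2, -2), (-2, 3). Count: 2.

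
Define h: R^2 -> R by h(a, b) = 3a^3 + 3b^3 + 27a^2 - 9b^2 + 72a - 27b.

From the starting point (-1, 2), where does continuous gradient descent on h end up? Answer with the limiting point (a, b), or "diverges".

h is separable, so gradient descent decouples: a follows -∂h/∂a, b follows -∂h/∂b.
∂h/∂a = 9(a + 2)(a + 4); at a=-1 this is 27, so a decreases.
∂h/∂b = 9(b - 3)(b + 1); at b=2 this is -27, so b increases.
a converges to its nearest critical value -2 (a local min of the a-part); b converges to 3. The iterate converges to (-2, 3).

(-2, 3)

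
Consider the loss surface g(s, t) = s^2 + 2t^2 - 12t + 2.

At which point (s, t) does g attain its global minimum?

(0, 3)

g(s,t) separates as P(s) + Q(t) + 2, so its minimum is min P + min Q + 2.
P'(s) = 2s vanishes at s ∈ {0}; Q'(t) = 4(t - 3) vanishes at t ∈ {3}.
Local minima of P (where P''>0): P(0)=0. Local minima of Q: Q(3)=-18.
So the global minimum of g is P(0) + Q(3) + 2 = 0 − 18 + 2 = -16, attained at (0, 3).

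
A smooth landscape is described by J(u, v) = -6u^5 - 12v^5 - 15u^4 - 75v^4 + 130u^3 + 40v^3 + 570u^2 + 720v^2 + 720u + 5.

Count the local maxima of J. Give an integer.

4

J separates as a function of u plus a function of v, so ∇J=0 decouples.
∂J/∂u = -30(u - 4)(u + 1)(u + 2)(u + 3) = 0 at u ∈ {-3, -2, -1, 4}; ∂J/∂v = -60v(v - 2)(v + 3)(v + 4) = 0 at v ∈ {-4, -3, 0, 2}.
The Hessian is diagonal: diag(J_uu, J_vv). Second derivatives: J_uu(-3)=420, J_uu(-2)=-180, J_uu(-1)=300, J_uu(4)=-6300; J_vv(-4)=1440, J_vv(-3)=-900, J_vv(0)=1440, J_vv(2)=-3600.
Local maxima occur where both diagonal entries negative: (-2, -3), (-2, 2), (4, -3), (4, 2). Count: 4.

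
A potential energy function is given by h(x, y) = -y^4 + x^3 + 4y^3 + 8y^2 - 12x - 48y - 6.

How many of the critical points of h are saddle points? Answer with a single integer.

3

h separates as a function of x plus a function of y, so ∇h=0 decouples.
∂h/∂x = 3(x - 2)(x + 2) = 0 at x ∈ {-2, 2}; ∂h/∂y = -4(y - 3)(y - 2)(y + 2) = 0 at y ∈ {-2, 2, 3}.
The Hessian is diagonal: diag(h_xx, h_yy). Second derivatives: h_xx(-2)=-12, h_xx(2)=12; h_yy(-2)=-80, h_yy(2)=16, h_yy(3)=-20.
Saddle points occur where the two diagonal entries have opposite signs: (-2, 2), (2, -2), (2, 3). Count: 3.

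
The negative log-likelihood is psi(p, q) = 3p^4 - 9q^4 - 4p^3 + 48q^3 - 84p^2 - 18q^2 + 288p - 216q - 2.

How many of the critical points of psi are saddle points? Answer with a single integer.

5

psi separates as a function of p plus a function of q, so ∇psi=0 decouples.
∂psi/∂p = 12(p - 3)(p - 2)(p + 4) = 0 at p ∈ {-4, 2, 3}; ∂psi/∂q = -36(q - 3)(q - 2)(q + 1) = 0 at q ∈ {-1, 2, 3}.
The Hessian is diagonal: diag(psi_pp, psi_qq). Second derivatives: psi_pp(-4)=504, psi_pp(2)=-72, psi_pp(3)=84; psi_qq(-1)=-432, psi_qq(2)=108, psi_qq(3)=-144.
Saddle points occur where the two diagonal entries have opposite signs: (-4, -1), (-4, 3), (2, 2), (3, -1), (3, 3). Count: 5.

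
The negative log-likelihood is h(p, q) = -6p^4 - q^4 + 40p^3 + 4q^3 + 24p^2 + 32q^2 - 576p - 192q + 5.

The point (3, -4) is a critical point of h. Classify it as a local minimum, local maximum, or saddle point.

The mixed partial ∂²h/∂p∂q is 0, so the Hessian at any point is diag(h_pp, h_qq) = diag(24(-3p^2 + 10p + 2), 4(-3q^2 + 6q + 16)).
At (3, -4): H = diag(120, -224).
The eigenvalues have opposite signs, so H is indefinite: a saddle point.

saddle point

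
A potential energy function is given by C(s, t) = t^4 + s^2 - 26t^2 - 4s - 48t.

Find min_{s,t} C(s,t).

-356

C(s,t) separates as P(s) + Q(t), so its minimum is min P + min Q.
P'(s) = 2s - 4 vanishes at s ∈ {2}; Q'(t) = 4(t - 4)(t + 1)(t + 3) vanishes at t ∈ {-3, -1, 4}.
Local minima of P (where P''>0): P(2)=-4. Local minima of Q: Q(-3)=-9, Q(4)=-352.
So the global minimum of C is P(2) + Q(4) = -4 − 352 = -356, attained at (2, 4).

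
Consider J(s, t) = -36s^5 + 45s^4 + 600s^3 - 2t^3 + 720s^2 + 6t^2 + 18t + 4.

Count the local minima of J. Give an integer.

2

J separates as a function of s plus a function of t, so ∇J=0 decouples.
∂J/∂s = -180s(s - 4)(s + 1)(s + 2) = 0 at s ∈ {-2, -1, 0, 4}; ∂J/∂t = -6(t - 3)(t + 1) = 0 at t ∈ {-1, 3}.
The Hessian is diagonal: diag(J_ss, J_tt). Second derivatives: J_ss(-2)=2160, J_ss(-1)=-900, J_ss(0)=1440, J_ss(4)=-21600; J_tt(-1)=24, J_tt(3)=-24.
Local minima occur where both diagonal entries positive: (-2, -1), (0, -1). Count: 2.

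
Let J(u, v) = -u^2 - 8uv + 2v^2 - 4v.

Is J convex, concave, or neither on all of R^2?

neither

J is quadratic, so its Hessian is the constant matrix H = [[-2, -8], [-8, 4]].
det(H) = -72, tr(H) = 2.
det(H) < 0, so H is indefinite: neither convex nor concave.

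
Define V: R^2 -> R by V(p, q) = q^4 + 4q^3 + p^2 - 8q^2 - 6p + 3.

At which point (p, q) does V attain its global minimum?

V(p,q) separates as A(p) + B(q) + 3, so its minimum is min A + min B + 3.
A'(p) = 2p - 6 vanishes at p ∈ {3}; B'(q) = 4q(q - 1)(q + 4) vanishes at q ∈ {-4, 0, 1}.
Local minima of A (where A''>0): A(3)=-9. Local minima of B: B(-4)=-128, B(1)=-3.
So the global minimum of V is A(3) + B(-4) + 3 = -9 − 128 + 3 = -134, attained at (3, -4).

(3, -4)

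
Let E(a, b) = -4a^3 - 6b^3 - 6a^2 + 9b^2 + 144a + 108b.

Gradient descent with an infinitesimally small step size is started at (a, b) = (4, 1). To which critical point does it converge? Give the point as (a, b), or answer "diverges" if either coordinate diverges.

E is separable, so gradient descent decouples: a follows -∂E/∂a, b follows -∂E/∂b.
∂E/∂a = -12(a - 3)(a + 4); at a=4 this is -96, so a increases.
∂E/∂b = -18(b - 3)(b + 2); at b=1 this is 108, so b decreases.
The a-coordinate has no critical point in that direction and runs off to infinity.

diverges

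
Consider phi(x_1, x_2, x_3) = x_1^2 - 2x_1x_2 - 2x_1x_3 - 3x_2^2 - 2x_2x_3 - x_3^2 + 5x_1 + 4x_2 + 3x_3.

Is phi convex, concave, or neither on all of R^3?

neither

phi is quadratic, so its Hessian is the constant matrix H = [[2, -2, -2], [-2, -6, -2], [-2, -2, -2]].
Leading principal minors: 2, -16, 32.
Neither pattern holds ⇒ H is indefinite ⇒ neither convex nor concave.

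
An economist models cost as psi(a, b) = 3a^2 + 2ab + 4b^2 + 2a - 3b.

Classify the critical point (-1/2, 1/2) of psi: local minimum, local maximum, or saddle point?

local minimum

The Hessian of psi is constant: H = [[6, 2], [2, 8]].
det(H) = 6·8 − 2² = 44.
det(H) > 0 and tr(H) = 14 > 0, so H is positive definite and the point is a local minimum.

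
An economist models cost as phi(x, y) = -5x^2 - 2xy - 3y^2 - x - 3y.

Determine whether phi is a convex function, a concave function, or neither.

phi is quadratic, so its Hessian is the constant matrix H = [[-10, -2], [-2, -6]].
det(H) = 56, tr(H) = -16.
det(H) > 0 and tr(H) < 0, so H is negative definite everywhere: concave.

concave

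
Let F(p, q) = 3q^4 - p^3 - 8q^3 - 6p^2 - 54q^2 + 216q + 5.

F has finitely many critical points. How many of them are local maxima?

F separates as a function of p plus a function of q, so ∇F=0 decouples.
∂F/∂p = -3p(p + 4) = 0 at p ∈ {-4, 0}; ∂F/∂q = 12(q - 3)(q - 2)(q + 3) = 0 at q ∈ {-3, 2, 3}.
The Hessian is diagonal: diag(F_pp, F_qq). Second derivatives: F_pp(-4)=12, F_pp(0)=-12; F_qq(-3)=360, F_qq(2)=-60, F_qq(3)=72.
Local maxima occur where both diagonal entries negative: (0, 2). Count: 1.

1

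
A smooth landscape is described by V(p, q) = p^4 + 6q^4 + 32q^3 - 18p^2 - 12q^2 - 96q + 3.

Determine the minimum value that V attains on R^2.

V(p,q) separates as A(p) + B(q) + 3, so its minimum is min A + min B + 3.
A'(p) = 4p(p - 3)(p + 3) vanishes at p ∈ {-3, 0, 3}; B'(q) = 24(q - 1)(q + 1)(q + 4) vanishes at q ∈ {-4, -1, 1}.
Local minima of A (where A''>0): A(-3)=-81, A(3)=-81. Local minima of B: B(-4)=-320, B(1)=-70.
So the global minimum of V is A(-3) + B(-4) + 3 = -81 − 320 + 3 = -398, attained at (-3, -4).

-398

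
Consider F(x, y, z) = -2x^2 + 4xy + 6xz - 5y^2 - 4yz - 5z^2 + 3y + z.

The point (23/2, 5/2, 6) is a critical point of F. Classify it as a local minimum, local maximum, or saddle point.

local maximum

The Hessian is constant: H = [[-4, 4, 6], [4, -10, -4], [6, -4, -10]].
Leading principal minors: Δ₁ = -4, Δ₂ = 24, Δ₃ = -8.
The minors alternate sign starting negative (−, +, −), so H is negative definite: a local maximum.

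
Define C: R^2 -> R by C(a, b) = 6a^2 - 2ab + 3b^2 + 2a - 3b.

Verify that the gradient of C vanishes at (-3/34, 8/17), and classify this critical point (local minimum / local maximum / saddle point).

local minimum

∇C = (12a - 2b + 2, -2a + 6b - 3); substituting (-3/34, 8/17) gives ∇C = (0, 0), so (-3/34, 8/17) is indeed a critical point.
The Hessian of C is constant: H = [[12, -2], [-2, 6]].
det(H) = 12·6 − (-2)² = 68.
det(H) > 0 and tr(H) = 18 > 0, so H is positive definite and the point is a local minimum.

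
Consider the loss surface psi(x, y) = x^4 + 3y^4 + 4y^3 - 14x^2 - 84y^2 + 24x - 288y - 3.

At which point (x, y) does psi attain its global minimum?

psi(x,y) separates as P(x) + Q(y) − 3, so its minimum is min P + min Q − 3.
P'(x) = 4(x - 2)(x - 1)(x + 3) vanishes at x ∈ {-3, 1, 2}; Q'(y) = 12(y - 4)(y + 2)(y + 3) vanishes at y ∈ {-3, -2, 4}.
Local minima of P (where P''>0): P(-3)=-117, P(2)=8. Local minima of Q: Q(-3)=243, Q(4)=-1472.
So the global minimum of psi is P(-3) + Q(4) − 3 = -117 − 1472 − 3 = -1592, attained at (-3, 4).

(-3, 4)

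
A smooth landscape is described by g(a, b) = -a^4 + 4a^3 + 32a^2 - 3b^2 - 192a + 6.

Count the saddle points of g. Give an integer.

g separates as a function of a plus a function of b, so ∇g=0 decouples.
∂g/∂a = -4(a - 4)(a - 3)(a + 4) = 0 at a ∈ {-4, 3, 4}; ∂g/∂b = -6b = 0 at b ∈ {0}.
The Hessian is diagonal: diag(g_aa, g_bb). Second derivatives: g_aa(-4)=-224, g_aa(3)=28, g_aa(4)=-32; g_bb(0)=-6.
Saddle points occur where the two diagonal entries have opposite signs: (3, 0). Count: 1.

1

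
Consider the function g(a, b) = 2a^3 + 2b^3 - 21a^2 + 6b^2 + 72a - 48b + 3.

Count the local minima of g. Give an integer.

g separates as a function of a plus a function of b, so ∇g=0 decouples.
∂g/∂a = 6(a - 4)(a - 3) = 0 at a ∈ {3, 4}; ∂g/∂b = 6(b - 2)(b + 4) = 0 at b ∈ {-4, 2}.
The Hessian is diagonal: diag(g_aa, g_bb). Second derivatives: g_aa(3)=-6, g_aa(4)=6; g_bb(-4)=-36, g_bb(2)=36.
Local minima occur where both diagonal entries positive: (4, 2). Count: 1.

1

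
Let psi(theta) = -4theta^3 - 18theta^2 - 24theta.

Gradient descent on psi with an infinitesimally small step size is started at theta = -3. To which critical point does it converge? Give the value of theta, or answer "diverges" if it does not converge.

psi'(theta) = -12(theta + 1)(theta + 2), so psi'(-3) = -24.
Gradient descent moves in the -psi' direction, i.e. theta is increasing.
The nearest critical point in that direction is theta = -2, where psi'' = 12 > 0 (a local minimum). The iterate converges there.

-2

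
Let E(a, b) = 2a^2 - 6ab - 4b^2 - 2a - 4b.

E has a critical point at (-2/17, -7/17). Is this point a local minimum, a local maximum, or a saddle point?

saddle point

The Hessian of E is constant: H = [[4, -6], [-6, -8]].
det(H) = 4·(-8) − (-6)² = -68.
Since det(H) < 0, H is indefinite and the critical point is a saddle point.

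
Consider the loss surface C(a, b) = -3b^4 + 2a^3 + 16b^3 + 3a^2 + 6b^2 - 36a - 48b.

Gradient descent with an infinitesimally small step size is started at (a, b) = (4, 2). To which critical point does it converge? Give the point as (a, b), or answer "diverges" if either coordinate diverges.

C is separable, so gradient descent decouples: a follows -∂C/∂a, b follows -∂C/∂b.
∂C/∂a = 6(a - 2)(a + 3); at a=4 this is 84, so a decreases.
∂C/∂b = -12(b - 4)(b - 1)(b + 1); at b=2 this is 72, so b decreases.
a converges to its nearest critical value 2 (a local min of the a-part); b converges to 1. The iterate converges to (2, 1).

(2, 1)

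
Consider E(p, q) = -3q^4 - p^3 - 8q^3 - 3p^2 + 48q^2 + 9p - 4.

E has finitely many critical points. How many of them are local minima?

E separates as a function of p plus a function of q, so ∇E=0 decouples.
∂E/∂p = -3(p - 1)(p + 3) = 0 at p ∈ {-3, 1}; ∂E/∂q = -12q(q - 2)(q + 4) = 0 at q ∈ {-4, 0, 2}.
The Hessian is diagonal: diag(E_pp, E_qq). Second derivatives: E_pp(-3)=12, E_pp(1)=-12; E_qq(-4)=-288, E_qq(0)=96, E_qq(2)=-144.
Local minima occur where both diagonal entries positive: (-3, 0). Count: 1.

1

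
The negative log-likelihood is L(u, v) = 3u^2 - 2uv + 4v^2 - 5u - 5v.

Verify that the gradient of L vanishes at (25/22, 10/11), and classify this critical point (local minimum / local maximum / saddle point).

∇L = (6u - 2v - 5, -2u + 8v - 5); substituting (25/22, 10/11) gives ∇L = (0, 0), so (25/22, 10/11) is indeed a critical point.
The Hessian of L is constant: H = [[6, -2], [-2, 8]].
det(H) = 6·8 − (-2)² = 44.
det(H) > 0 and tr(H) = 14 > 0, so H is positive definite and the point is a local minimum.

local minimum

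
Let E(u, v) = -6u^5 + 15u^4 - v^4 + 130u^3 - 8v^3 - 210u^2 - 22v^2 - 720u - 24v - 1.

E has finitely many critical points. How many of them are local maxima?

E separates as a function of u plus a function of v, so ∇E=0 decouples.
∂E/∂u = -30(u - 4)(u - 2)(u + 1)(u + 3) = 0 at u ∈ {-3, -1, 2, 4}; ∂E/∂v = -4(v + 1)(v + 2)(v + 3) = 0 at v ∈ {-3, -2, -1}.
The Hessian is diagonal: diag(E_uu, E_vv). Second derivatives: E_uu(-3)=2100, E_uu(-1)=-900, E_uu(2)=900, E_uu(4)=-2100; E_vv(-3)=-8, E_vv(-2)=4, E_vv(-1)=-8.
Local maxima occur where both diagonal entries negative: (-1, -3), (-1, -1), (4, -3), (4, -1). Count: 4.

4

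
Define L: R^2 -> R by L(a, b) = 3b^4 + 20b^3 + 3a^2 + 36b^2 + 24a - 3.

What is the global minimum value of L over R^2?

L(a,b) separates as P(a) + Q(b) − 3, so its minimum is min P + min Q − 3.
P'(a) = 6a + 24 vanishes at a ∈ {-4}; Q'(b) = 12b(b + 2)(b + 3) vanishes at b ∈ {-3, -2, 0}.
Local minima of P (where P''>0): P(-4)=-48. Local minima of Q: Q(-3)=27, Q(0)=0.
So the global minimum of L is P(-4) + Q(0) − 3 = -48 + 0 − 3 = -51, attained at (-4, 0).

-51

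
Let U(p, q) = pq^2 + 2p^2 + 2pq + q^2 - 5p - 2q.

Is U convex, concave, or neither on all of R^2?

The term pq^2 is cubic, so the Hessian is not constant.
∂²U/∂q² = 2p + 2, which takes both signs as p varies (negative for sufficiently negative p). A diagonal entry of the Hessian changing sign means the Hessian is neither positive- nor negative-semidefinite on all of R^2.

neither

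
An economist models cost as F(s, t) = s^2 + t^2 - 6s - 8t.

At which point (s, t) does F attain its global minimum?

(3, 4)

F(s,t) separates as P(s) + Q(t), so its minimum is min P + min Q.
P'(s) = 2s - 6 vanishes at s ∈ {3}; Q'(t) = 2(t - 4) vanishes at t ∈ {4}.
Local minima of P (where P''>0): P(3)=-9. Local minima of Q: Q(4)=-16.
So the global minimum of F is P(3) + Q(4) = -9 − 16 = -25, attained at (3, 4).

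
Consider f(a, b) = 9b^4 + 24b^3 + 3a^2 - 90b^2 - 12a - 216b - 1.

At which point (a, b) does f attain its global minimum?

f(a,b) separates as P(a) + Q(b) − 1, so its minimum is min P + min Q − 1.
P'(a) = 6a - 12 vanishes at a ∈ {2}; Q'(b) = 36(b - 2)(b + 1)(b + 3) vanishes at b ∈ {-3, -1, 2}.
Local minima of P (where P''>0): P(2)=-12. Local minima of Q: Q(-3)=-81, Q(2)=-456.
So the global minimum of f is P(2) + Q(2) − 1 = -12 − 456 − 1 = -469, attained at (2, 2).

(2, 2)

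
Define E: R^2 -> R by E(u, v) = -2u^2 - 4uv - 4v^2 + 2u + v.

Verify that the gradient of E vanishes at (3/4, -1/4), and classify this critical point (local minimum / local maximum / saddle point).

local maximum

∇E = (-4u - 4v + 2, -4u - 8v + 1); substituting (3/4, -1/4) gives ∇E = (0, 0), so (3/4, -1/4) is indeed a critical point.
The Hessian of E is constant: H = [[-4, -4], [-4, -8]].
det(H) = (-4)·(-8) − (-4)² = 16.
det(H) > 0 and tr(H) = -12 < 0, so H is negative definite and the point is a local maximum.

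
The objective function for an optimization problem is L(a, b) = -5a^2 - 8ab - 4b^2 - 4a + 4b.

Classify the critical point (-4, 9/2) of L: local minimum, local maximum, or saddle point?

The Hessian of L is constant: H = [[-10, -8], [-8, -8]].
det(H) = (-10)·(-8) − (-8)² = 16.
det(H) > 0 and tr(H) = -18 < 0, so H is negative definite and the point is a local maximum.

local maximum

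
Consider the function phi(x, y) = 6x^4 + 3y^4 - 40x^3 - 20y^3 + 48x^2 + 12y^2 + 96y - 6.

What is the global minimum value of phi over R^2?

phi(x,y) separates as P(x) + Q(y) − 6, so its minimum is min P + min Q − 6.
P'(x) = 24x(x - 4)(x - 1) vanishes at x ∈ {0, 1, 4}; Q'(y) = 12(y - 4)(y - 2)(y + 1) vanishes at y ∈ {-1, 2, 4}.
Local minima of P (where P''>0): P(0)=0, P(4)=-256. Local minima of Q: Q(-1)=-61, Q(4)=64.
So the global minimum of phi is P(4) + Q(-1) − 6 = -256 − 61 − 6 = -323, attained at (4, -1).

-323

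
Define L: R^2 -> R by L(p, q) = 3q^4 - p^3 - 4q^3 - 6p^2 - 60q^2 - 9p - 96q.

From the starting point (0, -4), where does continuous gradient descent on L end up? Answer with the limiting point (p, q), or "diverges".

L is separable, so gradient descent decouples: p follows -∂L/∂p, q follows -∂L/∂q.
∂L/∂p = -3(p + 1)(p + 3); at p=0 this is -9, so p increases.
∂L/∂q = 12(q - 4)(q + 1)(q + 2); at q=-4 this is -576, so q increases.
The p-coordinate has no critical point in that direction and runs off to infinity.

diverges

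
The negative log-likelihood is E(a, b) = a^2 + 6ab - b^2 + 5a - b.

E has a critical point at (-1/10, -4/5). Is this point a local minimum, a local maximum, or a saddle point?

The Hessian of E is constant: H = [[2, 6], [6, -2]].
det(H) = 2·(-2) − 6² = -40.
Since det(H) < 0, H is indefinite and the critical point is a saddle point.

saddle point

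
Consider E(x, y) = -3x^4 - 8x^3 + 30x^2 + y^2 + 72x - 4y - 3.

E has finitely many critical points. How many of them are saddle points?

E separates as a function of x plus a function of y, so ∇E=0 decouples.
∂E/∂x = -12(x - 2)(x + 1)(x + 3) = 0 at x ∈ {-3, -1, 2}; ∂E/∂y = 2(y - 2) = 0 at y ∈ {2}.
The Hessian is diagonal: diag(E_xx, E_yy). Second derivatives: E_xx(-3)=-120, E_xx(-1)=72, E_xx(2)=-180; E_yy(2)=2.
Saddle points occur where the two diagonal entries have opposite signs: (-3, 2), (2, 2). Count: 2.

2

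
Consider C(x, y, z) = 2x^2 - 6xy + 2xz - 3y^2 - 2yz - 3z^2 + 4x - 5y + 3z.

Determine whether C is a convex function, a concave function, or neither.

neither

C is quadratic, so its Hessian is the constant matrix H = [[4, -6, 2], [-6, -6, -2], [2, -2, -6]].
Leading principal minors: 4, -60, 416.
Neither pattern holds ⇒ H is indefinite ⇒ neither convex nor concave.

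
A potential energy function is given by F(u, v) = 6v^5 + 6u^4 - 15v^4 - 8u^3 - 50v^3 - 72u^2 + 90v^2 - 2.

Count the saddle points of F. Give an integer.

6

F separates as a function of u plus a function of v, so ∇F=0 decouples.
∂F/∂u = 24u(u - 3)(u + 2) = 0 at u ∈ {-2, 0, 3}; ∂F/∂v = 30v(v - 3)(v - 1)(v + 2) = 0 at v ∈ {-2, 0, 1, 3}.
The Hessian is diagonal: diag(F_uu, F_vv). Second derivatives: F_uu(-2)=240, F_uu(0)=-144, F_uu(3)=360; F_vv(-2)=-900, F_vv(0)=180, F_vv(1)=-180, F_vv(3)=900.
Saddle points occur where the two diagonal entries have opposite signs: (-2, -2), (-2, 1), (0, 0), (0, 3), (3, -2), (3, 1). Count: 6.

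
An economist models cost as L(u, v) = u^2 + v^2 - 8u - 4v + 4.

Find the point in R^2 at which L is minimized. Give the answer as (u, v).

(4, 2)

L(u,v) separates as P(u) + Q(v) + 4, so its minimum is min P + min Q + 4.
P'(u) = 2u - 8 vanishes at u ∈ {4}; Q'(v) = 2v - 4 vanishes at v ∈ {2}.
Local minima of P (where P''>0): P(4)=-16. Local minima of Q: Q(2)=-4.
So the global minimum of L is P(4) + Q(2) + 4 = -16 − 4 + 4 = -16, attained at (4, 2).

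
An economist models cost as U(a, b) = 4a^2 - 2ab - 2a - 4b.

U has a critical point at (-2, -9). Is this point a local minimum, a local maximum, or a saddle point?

The Hessian of U is constant: H = [[8, -2], [-2, 0]].
det(H) = 8·0 − (-2)² = -4.
Since det(H) < 0, H is indefinite and the critical point is a saddle point.

saddle point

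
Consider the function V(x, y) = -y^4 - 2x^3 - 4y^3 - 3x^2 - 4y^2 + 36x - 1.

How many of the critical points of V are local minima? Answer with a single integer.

V separates as a function of x plus a function of y, so ∇V=0 decouples.
∂V/∂x = -6(x - 2)(x + 3) = 0 at x ∈ {-3, 2}; ∂V/∂y = -4y(y + 1)(y + 2) = 0 at y ∈ {-2, -1, 0}.
The Hessian is diagonal: diag(V_xx, V_yy). Second derivatives: V_xx(-3)=30, V_xx(2)=-30; V_yy(-2)=-8, V_yy(-1)=4, V_yy(0)=-8.
Local minima occur where both diagonal entries positive: (-3, -1). Count: 1.

1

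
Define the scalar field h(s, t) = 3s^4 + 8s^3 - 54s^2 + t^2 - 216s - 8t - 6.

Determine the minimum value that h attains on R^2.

h(s,t) separates as P(s) + Q(t) − 6, so its minimum is min P + min Q − 6.
P'(s) = 12(s - 3)(s + 2)(s + 3) vanishes at s ∈ {-3, -2, 3}; Q'(t) = 2(t - 4) vanishes at t ∈ {4}.
Local minima of P (where P''>0): P(-3)=189, P(3)=-675. Local minima of Q: Q(4)=-16.
So the global minimum of h is P(3) + Q(4) − 6 = -675 − 16 − 6 = -697, attained at (3, 4).

-697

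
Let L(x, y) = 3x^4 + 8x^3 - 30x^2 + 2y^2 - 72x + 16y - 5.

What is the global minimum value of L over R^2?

L(x,y) separates as P(x) + Q(y) − 5, so its minimum is min P + min Q − 5.
P'(x) = 12(x - 2)(x + 1)(x + 3) vanishes at x ∈ {-3, -1, 2}; Q'(y) = 4y + 16 vanishes at y ∈ {-4}.
Local minima of P (where P''>0): P(-3)=-27, P(2)=-152. Local minima of Q: Q(-4)=-32.
So the global minimum of L is P(2) + Q(-4) − 5 = -152 − 32 − 5 = -189, attained at (2, -4).

-189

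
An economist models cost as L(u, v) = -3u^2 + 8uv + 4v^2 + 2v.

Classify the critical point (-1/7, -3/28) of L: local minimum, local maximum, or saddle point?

The Hessian of L is constant: H = [[-6, 8], [8, 8]].
det(H) = (-6)·8 − 8² = -112.
Since det(H) < 0, H is indefinite and the critical point is a saddle point.

saddle point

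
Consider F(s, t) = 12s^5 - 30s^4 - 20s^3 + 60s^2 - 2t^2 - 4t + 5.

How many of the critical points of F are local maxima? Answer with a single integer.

F separates as a function of s plus a function of t, so ∇F=0 decouples.
∂F/∂s = 60s(s - 2)(s - 1)(s + 1) = 0 at s ∈ {-1, 0, 1, 2}; ∂F/∂t = -4(t + 1) = 0 at t ∈ {-1}.
The Hessian is diagonal: diag(F_ss, F_tt). Second derivatives: F_ss(-1)=-360, F_ss(0)=120, F_ss(1)=-120, F_ss(2)=360; F_tt(-1)=-4.
Local maxima occur where both diagonal entries negative: (-1, -1), (1, -1). Count: 2.

2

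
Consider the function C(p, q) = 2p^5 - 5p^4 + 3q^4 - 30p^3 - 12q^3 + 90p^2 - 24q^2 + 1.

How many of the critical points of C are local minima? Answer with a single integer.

C separates as a function of p plus a function of q, so ∇C=0 decouples.
∂C/∂p = 10p(p - 3)(p - 2)(p + 3) = 0 at p ∈ {-3, 0, 2, 3}; ∂C/∂q = 12q(q - 4)(q + 1) = 0 at q ∈ {-1, 0, 4}.
The Hessian is diagonal: diag(C_pp, C_qq). Second derivatives: C_pp(-3)=-900, C_pp(0)=180, C_pp(2)=-100, C_pp(3)=180; C_qq(-1)=60, C_qq(0)=-48, C_qq(4)=240.
Local minima occur where both diagonal entries positive: (0, -1), (0, 4), (3, -1), (3, 4). Count: 4.

4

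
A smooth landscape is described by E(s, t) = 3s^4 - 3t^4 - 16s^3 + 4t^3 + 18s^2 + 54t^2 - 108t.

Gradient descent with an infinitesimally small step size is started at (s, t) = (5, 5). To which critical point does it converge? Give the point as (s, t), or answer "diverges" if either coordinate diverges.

E is separable, so gradient descent decouples: s follows -∂E/∂s, t follows -∂E/∂t.
∂E/∂s = 12s(s - 3)(s - 1); at s=5 this is 480, so s decreases.
∂E/∂t = -12(t - 3)(t - 1)(t + 3); at t=5 this is -768, so t increases.
The t-coordinate has no critical point in that direction and runs off to infinity.

diverges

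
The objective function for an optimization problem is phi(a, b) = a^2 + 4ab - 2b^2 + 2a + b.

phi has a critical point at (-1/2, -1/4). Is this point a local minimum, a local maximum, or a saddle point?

saddle point

The Hessian of phi is constant: H = [[2, 4], [4, -4]].
det(H) = 2·(-4) − 4² = -24.
Since det(H) < 0, H is indefinite and the critical point is a saddle point.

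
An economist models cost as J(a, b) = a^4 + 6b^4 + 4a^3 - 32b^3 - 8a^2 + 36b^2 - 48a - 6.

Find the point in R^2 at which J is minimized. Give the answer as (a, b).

J(a,b) separates as P(a) + Q(b) − 6, so its minimum is min P + min Q − 6.
P'(a) = 4(a - 2)(a + 2)(a + 3) vanishes at a ∈ {-3, -2, 2}; Q'(b) = 24b(b - 3)(b - 1) vanishes at b ∈ {0, 1, 3}.
Local minima of P (where P''>0): P(-3)=45, P(2)=-80. Local minima of Q: Q(0)=0, Q(3)=-54.
So the global minimum of J is P(2) + Q(3) − 6 = -80 − 54 − 6 = -140, attained at (2, 3).

(2, 3)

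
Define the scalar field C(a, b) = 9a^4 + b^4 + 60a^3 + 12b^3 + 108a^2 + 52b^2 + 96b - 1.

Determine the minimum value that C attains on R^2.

-65

C(a,b) separates as P(a) + Q(b) − 1, so its minimum is min P + min Q − 1.
P'(a) = 36a(a + 2)(a + 3) vanishes at a ∈ {-3, -2, 0}; Q'(b) = 4(b + 2)(b + 3)(b + 4) vanishes at b ∈ {-4, -3, -2}.
Local minima of P (where P''>0): P(-3)=81, P(0)=0. Local minima of Q: Q(-4)=-64, Q(-2)=-64.
So the global minimum of C is P(0) + Q(-4) − 1 = 0 − 64 − 1 = -65, attained at (0, -4).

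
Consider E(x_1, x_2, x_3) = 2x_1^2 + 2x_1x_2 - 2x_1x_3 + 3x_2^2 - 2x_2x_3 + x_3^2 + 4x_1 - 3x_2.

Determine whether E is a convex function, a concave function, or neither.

E is quadratic, so its Hessian is the constant matrix H = [[4, 2, -2], [2, 6, -2], [-2, -2, 2]].
Leading principal minors: 4, 20, 16.
All positive ⇒ H ≻ 0 ⇒ convex.

convex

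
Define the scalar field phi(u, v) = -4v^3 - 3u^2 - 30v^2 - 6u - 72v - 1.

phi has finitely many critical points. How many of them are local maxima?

1

phi separates as a function of u plus a function of v, so ∇phi=0 decouples.
∂phi/∂u = -6(u + 1) = 0 at u ∈ {-1}; ∂phi/∂v = -12(v + 2)(v + 3) = 0 at v ∈ {-3, -2}.
The Hessian is diagonal: diag(phi_uu, phi_vv). Second derivatives: phi_uu(-1)=-6; phi_vv(-3)=12, phi_vv(-2)=-12.
Local maxima occur where both diagonal entries negative: (-1, -2). Count: 1.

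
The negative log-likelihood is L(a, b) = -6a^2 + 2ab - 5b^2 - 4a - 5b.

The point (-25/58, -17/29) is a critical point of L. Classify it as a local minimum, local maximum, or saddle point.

local maximum

The Hessian of L is constant: H = [[-12, 2], [2, -10]].
det(H) = (-12)·(-10) − 2² = 116.
det(H) > 0 and tr(H) = -22 < 0, so H is negative definite and the point is a local maximum.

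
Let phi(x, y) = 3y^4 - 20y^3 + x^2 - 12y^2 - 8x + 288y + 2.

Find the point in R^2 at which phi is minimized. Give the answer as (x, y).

(4, -2)

phi(x,y) separates as P(x) + Q(y) + 2, so its minimum is min P + min Q + 2.
P'(x) = 2x - 8 vanishes at x ∈ {4}; Q'(y) = 12(y - 4)(y - 3)(y + 2) vanishes at y ∈ {-2, 3, 4}.
Local minima of P (where P''>0): P(4)=-16. Local minima of Q: Q(-2)=-416, Q(4)=448.
So the global minimum of phi is P(4) + Q(-2) + 2 = -16 − 416 + 2 = -430, attained at (4, -2).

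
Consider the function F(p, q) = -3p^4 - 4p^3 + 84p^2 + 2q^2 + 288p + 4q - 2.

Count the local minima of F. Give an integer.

F separates as a function of p plus a function of q, so ∇F=0 decouples.
∂F/∂p = -12(p - 4)(p + 2)(p + 3) = 0 at p ∈ {-3, -2, 4}; ∂F/∂q = 4(q + 1) = 0 at q ∈ {-1}.
The Hessian is diagonal: diag(F_pp, F_qq). Second derivatives: F_pp(-3)=-84, F_pp(-2)=72, F_pp(4)=-504; F_qq(-1)=4.
Local minima occur where both diagonal entries positive: (-2, -1). Count: 1.

1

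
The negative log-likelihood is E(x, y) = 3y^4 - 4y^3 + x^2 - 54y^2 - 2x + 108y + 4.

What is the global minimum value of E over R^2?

-456

E(x,y) separates as P(x) + Q(y) + 4, so its minimum is min P + min Q + 4.
P'(x) = 2x - 2 vanishes at x ∈ {1}; Q'(y) = 12(y - 3)(y - 1)(y + 3) vanishes at y ∈ {-3, 1, 3}.
Local minima of P (where P''>0): P(1)=-1. Local minima of Q: Q(-3)=-459, Q(3)=-27.
So the global minimum of E is P(1) + Q(-3) + 4 = -1 − 459 + 4 = -456, attained at (1, -3).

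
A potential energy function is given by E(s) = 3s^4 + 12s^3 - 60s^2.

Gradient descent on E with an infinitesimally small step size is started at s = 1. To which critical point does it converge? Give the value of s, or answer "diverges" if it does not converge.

2

E'(s) = 12s(s - 2)(s + 5), so E'(1) = -72.
Gradient descent moves in the -E' direction, i.e. s is increasing.
The nearest critical point in that direction is s = 2, where E'' = 168 > 0 (a local minimum). The iterate converges there.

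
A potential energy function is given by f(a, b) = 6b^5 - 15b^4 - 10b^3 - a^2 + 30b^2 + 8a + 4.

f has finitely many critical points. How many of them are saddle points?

2

f separates as a function of a plus a function of b, so ∇f=0 decouples.
∂f/∂a = -2(a - 4) = 0 at a ∈ {4}; ∂f/∂b = 30b(b - 2)(b - 1)(b + 1) = 0 at b ∈ {-1, 0, 1, 2}.
The Hessian is diagonal: diag(f_aa, f_bb). Second derivatives: f_aa(4)=-2; f_bb(-1)=-180, f_bb(0)=60, f_bb(1)=-60, f_bb(2)=180.
Saddle points occur where the two diagonal entries have opposite signs: (4, 0), (4, 2). Count: 2.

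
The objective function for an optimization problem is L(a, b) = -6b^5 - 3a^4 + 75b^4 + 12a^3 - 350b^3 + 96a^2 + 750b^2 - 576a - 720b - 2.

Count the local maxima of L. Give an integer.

L separates as a function of a plus a function of b, so ∇L=0 decouples.
∂L/∂a = -12(a - 4)(a - 3)(a + 4) = 0 at a ∈ {-4, 3, 4}; ∂L/∂b = -30(b - 4)(b - 3)(b - 2)(b - 1) = 0 at b ∈ {1, 2, 3, 4}.
The Hessian is diagonal: diag(L_aa, L_bb). Second derivatives: L_aa(-4)=-672, L_aa(3)=84, L_aa(4)=-96; L_bb(1)=180, L_bb(2)=-60, L_bb(3)=60, L_bb(4)=-180.
Local maxima occur where both diagonal entries negative: (-4, 2), (-4, 4), (4, 2), (4, 4). Count: 4.

4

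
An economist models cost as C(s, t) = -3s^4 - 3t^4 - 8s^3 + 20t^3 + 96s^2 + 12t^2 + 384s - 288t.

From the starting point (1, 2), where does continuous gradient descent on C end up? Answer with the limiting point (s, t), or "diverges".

C is separable, so gradient descent decouples: s follows -∂C/∂s, t follows -∂C/∂t.
∂C/∂s = -12(s - 4)(s + 2)(s + 4); at s=1 this is 540, so s decreases.
∂C/∂t = -12(t - 4)(t - 3)(t + 2); at t=2 this is -96, so t increases.
s converges to its nearest critical value -2 (a local min of the s-part); t converges to 3. The iterate converges to (-2, 3).

(-2, 3)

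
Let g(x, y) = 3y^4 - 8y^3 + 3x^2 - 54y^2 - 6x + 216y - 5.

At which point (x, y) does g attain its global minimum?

(1, -3)

g(x,y) separates as P(x) + Q(y) − 5, so its minimum is min P + min Q − 5.
P'(x) = 6x - 6 vanishes at x ∈ {1}; Q'(y) = 12(y - 3)(y - 2)(y + 3) vanishes at y ∈ {-3, 2, 3}.
Local minima of P (where P''>0): P(1)=-3. Local minima of Q: Q(-3)=-675, Q(3)=189.
So the global minimum of g is P(1) + Q(-3) − 5 = -3 − 675 − 5 = -683, attained at (1, -3).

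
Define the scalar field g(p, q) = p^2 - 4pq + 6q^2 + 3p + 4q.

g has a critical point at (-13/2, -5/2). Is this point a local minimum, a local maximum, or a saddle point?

local minimum

The Hessian of g is constant: H = [[2, -4], [-4, 12]].
det(H) = 2·12 − (-4)² = 8.
det(H) > 0 and tr(H) = 14 > 0, so H is positive definite and the point is a local minimum.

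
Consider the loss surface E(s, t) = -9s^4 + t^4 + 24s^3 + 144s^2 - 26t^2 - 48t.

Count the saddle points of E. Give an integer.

5

E separates as a function of s plus a function of t, so ∇E=0 decouples.
∂E/∂s = -36s(s - 4)(s + 2) = 0 at s ∈ {-2, 0, 4}; ∂E/∂t = 4(t - 4)(t + 1)(t + 3) = 0 at t ∈ {-3, -1, 4}.
The Hessian is diagonal: diag(E_ss, E_tt). Second derivatives: E_ss(-2)=-432, E_ss(0)=288, E_ss(4)=-864; E_tt(-3)=56, E_tt(-1)=-40, E_tt(4)=140.
Saddle points occur where the two diagonal entries have opposite signs: (-2, -3), (-2, 4), (0, -1), (4, -3), (4, 4). Count: 5.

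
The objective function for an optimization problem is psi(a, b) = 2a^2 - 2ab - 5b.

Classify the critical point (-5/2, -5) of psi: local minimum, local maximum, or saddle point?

The Hessian of psi is constant: H = [[4, -2], [-2, 0]].
det(H) = 4·0 − (-2)² = -4.
Since det(H) < 0, H is indefinite and the critical point is a saddle point.

saddle point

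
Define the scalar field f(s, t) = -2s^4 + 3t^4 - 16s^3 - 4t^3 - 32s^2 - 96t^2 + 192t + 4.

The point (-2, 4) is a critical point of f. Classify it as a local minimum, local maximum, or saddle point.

local minimum

The mixed partial ∂²f/∂s∂t is 0, so the Hessian at any point is diag(f_ss, f_tt) = diag(-8(3s^2 + 12s + 8), 12(3t^2 - 2t - 16)).
At (-2, 4): H = diag(32, 288).
Both eigenvalues are positive, so H is positive definite: a local minimum.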